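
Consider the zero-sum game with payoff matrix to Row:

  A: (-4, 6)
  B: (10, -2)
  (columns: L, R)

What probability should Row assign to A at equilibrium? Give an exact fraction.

6/11

Row minima: A → -4, B → -2; maximin = -2.
Column maxima: L → 10, R → 6; minimax = 6.
-2 ≠ 6, so there is no saddle point; optimal play is mixed.
Let Row play A with probability p. Expected payoff against L: (-4)p + 10(1−p) = −14p + 10; against R: 6p + (-2)(1−p) = 8p − 2.
Setting these equal: −14p + 10 = 8p − 2 ⇒ −22p = -12 ⇒ p = 6/11, and the value is (-14)·(6/11) + 10 = 26/11.
For Column: with q = P(L), equating A's and B's payoffs gives −10q + 6 = 12q − 2 ⇒ q = 4/11.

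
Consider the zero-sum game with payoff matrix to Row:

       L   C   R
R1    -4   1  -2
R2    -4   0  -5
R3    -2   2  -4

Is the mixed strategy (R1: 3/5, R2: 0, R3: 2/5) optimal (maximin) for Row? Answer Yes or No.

No

Against L this mix gives (3/5)·(-4) + (2/5)·(-2) = -16/5.
Against C this mix gives (3/5)·1 + (2/5)·2 = 7/5.
Against R this mix gives (3/5)·(-2) + (2/5)·(-4) = -14/5.
Column will play L, holding Row to -16/5. Shifting weight toward the row that does better against L would raise this floor (the equalizing mix achieves -3 against both L and R), so the proposed strategy is not optimal.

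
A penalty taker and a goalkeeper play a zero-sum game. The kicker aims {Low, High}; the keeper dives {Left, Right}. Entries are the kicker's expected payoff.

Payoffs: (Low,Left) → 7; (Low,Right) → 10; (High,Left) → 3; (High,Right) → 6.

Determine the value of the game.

Row minima: Low → 7, High → 3; maximin = 7.
Column maxima: Left → 7, Right → 10; minimax = 7.
Since maximin = minimax = 7, there is a saddle point and the value is 7.

7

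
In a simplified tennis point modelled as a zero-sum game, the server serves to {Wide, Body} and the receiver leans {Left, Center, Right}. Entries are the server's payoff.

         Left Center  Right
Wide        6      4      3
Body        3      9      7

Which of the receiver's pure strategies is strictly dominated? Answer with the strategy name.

Right holds the server's payoff strictly below Center in every row: 3 < 4, 7 < 9.
So Center is strictly dominated for the receiver.

Center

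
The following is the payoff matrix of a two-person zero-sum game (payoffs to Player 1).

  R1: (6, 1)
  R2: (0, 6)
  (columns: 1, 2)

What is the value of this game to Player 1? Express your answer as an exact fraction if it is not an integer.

Row minima: R1 → 1, R2 → 0; maximin = 1.
Column maxima: 1 → 6, 2 → 6; minimax = 6.
1 ≠ 6, so there is no saddle point; optimal play is mixed.
Let Player 1 play R1 with probability p. Expected payoff against 1: 6p + 0(1−p) = 6p; against 2: 1p + 6(1−p) = −5p + 6.
Setting these equal: 6p = −5p + 6 ⇒ 11p = 6 ⇒ p = 6/11, and the value is (6)·(6/11) = 36/11.
For Player 2: with q = P(1), equating R1's and R2's payoffs gives 5q + 1 = −6q + 6 ⇒ q = 5/11.

36/11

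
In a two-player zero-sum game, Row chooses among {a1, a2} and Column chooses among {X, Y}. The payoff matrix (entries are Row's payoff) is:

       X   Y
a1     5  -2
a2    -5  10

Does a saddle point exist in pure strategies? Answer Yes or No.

No

Row minima: a1 → -2, a2 → -5; maximin = -2.
Column maxima: X → 5, Y → 10; minimax = 5.
-2 ≠ 5, so no pure-strategy equilibrium exists.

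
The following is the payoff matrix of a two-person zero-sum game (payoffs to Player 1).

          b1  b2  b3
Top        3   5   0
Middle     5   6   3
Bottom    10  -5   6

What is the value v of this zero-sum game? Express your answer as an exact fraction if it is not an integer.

51/14

Row minima: Top → 0, Middle → 3, Bottom → -5; maximin = 3.
Column maxima: b1 → 10, b2 → 6, b3 → 6; minimax = 6.
3 ≠ 6, so there is no saddle point; optimal play is mixed.
Top is strictly dominated by Middle, so Player 1 never plays it.
b1 is strictly dominated by b3 (it gives Player 1 strictly more in every row), so Player 2 never plays it.
On the remaining 2×2 (Middle, Bottom vs b2, b3):
Let Player 1 play Middle with probability p. Expected payoff against b2: 6p + (-5)(1−p) = 11p − 5; against b3: 3p + 6(1−p) = −3p + 6.
Setting these equal: 11p − 5 = −3p + 6 ⇒ 14p = 11 ⇒ p = 11/14, and the value is (11)·(11/14) − 5 = 51/14.
For Player 2: with q = P(b2), equating Middle's and Bottom's payoffs gives 3q + 3 = −11q + 6 ⇒ q = 3/14.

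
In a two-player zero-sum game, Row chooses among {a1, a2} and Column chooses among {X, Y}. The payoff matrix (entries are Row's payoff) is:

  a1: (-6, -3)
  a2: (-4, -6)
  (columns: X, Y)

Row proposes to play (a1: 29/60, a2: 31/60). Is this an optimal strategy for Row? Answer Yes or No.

Against X this mix gives (29/60)·(-6) + (31/60)·(-4) = -149/30.
Against Y this mix gives (29/60)·(-3) + (31/60)·(-6) = -91/20.
Column will play X, holding Row to -149/30. Shifting weight toward the row that does better against X would raise this floor (the equalizing mix achieves -24/5 against both X and Y), so the proposed strategy is not optimal.

No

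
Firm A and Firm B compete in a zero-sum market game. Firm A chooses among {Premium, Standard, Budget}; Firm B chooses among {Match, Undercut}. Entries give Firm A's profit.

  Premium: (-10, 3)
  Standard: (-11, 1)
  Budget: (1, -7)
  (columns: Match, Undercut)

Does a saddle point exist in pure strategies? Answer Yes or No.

No

Row minima: Premium → -10, Standard → -11, Budget → -7; maximin = -7.
Column maxima: Match → 1, Undercut → 3; minimax = 1.
-7 ≠ 1, so no pure-strategy equilibrium exists.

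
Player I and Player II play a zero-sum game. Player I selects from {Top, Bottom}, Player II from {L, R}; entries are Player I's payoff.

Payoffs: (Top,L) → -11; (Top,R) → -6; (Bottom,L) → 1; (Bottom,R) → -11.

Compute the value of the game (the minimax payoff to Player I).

-127/17

Row minima: Top → -11, Bottom → -11; maximin = -11.
Column maxima: L → 1, R → -6; minimax = -6.
-11 ≠ -6, so there is no saddle point; optimal play is mixed.
Let Player I play Top with probability p. Expected payoff against L: (-11)p + 1(1−p) = −12p + 1; against R: (-6)p + (-11)(1−p) = 5p − 11.
Setting these equal: −12p + 1 = 5p − 11 ⇒ −17p = -12 ⇒ p = 12/17, and the value is (-12)·(12/17) + 1 = -127/17.
For Player II: with q = P(L), equating Top's and Bottom's payoffs gives −5q − 6 = 12q − 11 ⇒ q = 5/17.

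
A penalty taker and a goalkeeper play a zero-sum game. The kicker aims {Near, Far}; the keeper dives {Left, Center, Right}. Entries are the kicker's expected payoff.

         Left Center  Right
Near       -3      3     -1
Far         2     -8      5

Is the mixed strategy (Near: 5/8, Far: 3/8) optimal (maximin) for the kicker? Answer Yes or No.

Yes

Against Left this mix gives (5/8)·(-3) + (3/8)·2 = -9/8.
Against Center this mix gives (5/8)·3 + (3/8)·(-8) = -9/8.
Against Right this mix gives (5/8)·(-1) + (3/8)·5 = 5/4.
All of the keeper's active replies (Left, Center) yield -9/8, and no column does worse for the kicker. The mix makes the keeper indifferent and guarantees -9/8, so it is optimal.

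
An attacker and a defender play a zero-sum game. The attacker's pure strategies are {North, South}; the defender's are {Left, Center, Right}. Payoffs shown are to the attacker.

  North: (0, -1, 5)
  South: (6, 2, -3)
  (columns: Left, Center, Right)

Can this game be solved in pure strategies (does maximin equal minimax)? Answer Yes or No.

Row minima: North → -1, South → -3; maximin = -1.
Column maxima: Left → 6, Center → 2, Right → 5; minimax = 2.
-1 ≠ 2, so no pure-strategy equilibrium exists.

No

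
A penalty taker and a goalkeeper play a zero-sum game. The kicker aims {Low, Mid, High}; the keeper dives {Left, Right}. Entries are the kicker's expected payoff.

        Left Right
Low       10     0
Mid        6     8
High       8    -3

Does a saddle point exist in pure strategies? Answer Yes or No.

Row minima: Low → 0, Mid → 6, High → -3; maximin = 6.
Column maxima: Left → 10, Right → 8; minimax = 8.
6 ≠ 8, so no pure-strategy equilibrium exists.

No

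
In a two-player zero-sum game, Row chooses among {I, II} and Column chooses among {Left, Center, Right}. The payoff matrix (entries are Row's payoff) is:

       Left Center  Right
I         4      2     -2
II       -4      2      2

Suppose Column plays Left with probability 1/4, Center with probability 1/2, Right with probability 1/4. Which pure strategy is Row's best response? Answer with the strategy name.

Expected payoff of I: (1/4)·4 + (1/2)·2 + (1/4)·(-2) = 3/2.
Expected payoff of II: (1/4)·(-4) + (1/2)·2 + (1/4)·2 = 1/2.
The largest is 3/2, so Row's best response is I.

I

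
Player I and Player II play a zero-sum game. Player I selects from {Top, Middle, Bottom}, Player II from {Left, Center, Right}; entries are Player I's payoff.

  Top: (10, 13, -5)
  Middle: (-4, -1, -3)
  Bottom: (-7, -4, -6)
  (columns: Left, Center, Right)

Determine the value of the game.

Row minima: Top → -5, Middle → -4, Bottom → -7; maximin = -4.
Column maxima: Left → 10, Center → 13, Right → -3; minimax = -3.
-4 ≠ -3, so there is no saddle point; optimal play is mixed.
Bottom is strictly dominated by Top, so Player I never plays it.
Center is strictly dominated by Left (it gives Player I strictly more in every row), so Player II never plays it.
On the remaining 2×2 (Top, Middle vs Left, Right):
Let Player I play Top with probability p. Expected payoff against Left: 10p + (-4)(1−p) = 14p − 4; against Right: (-5)p + (-3)(1−p) = −2p − 3.
Setting these equal: 14p − 4 = −2p − 3 ⇒ 16p = 1 ⇒ p = 1/16, and the value is (14)·(1/16) − 4 = -25/8.
For Player II: with q = P(Left), equating Top's and Middle's payoffs gives 15q − 5 = −q − 3 ⇒ q = 1/8.

-25/8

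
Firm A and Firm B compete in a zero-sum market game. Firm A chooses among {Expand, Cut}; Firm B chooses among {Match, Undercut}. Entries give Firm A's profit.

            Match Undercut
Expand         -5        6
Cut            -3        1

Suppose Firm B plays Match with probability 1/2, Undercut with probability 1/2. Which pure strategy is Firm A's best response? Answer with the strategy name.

Expected payoff of Expand: (1/2)·(-5) + (1/2)·6 = 1/2.
Expected payoff of Cut: (1/2)·(-3) + (1/2)·1 = -1.
The largest is 1/2, so Firm A's best response is Expand.

Expand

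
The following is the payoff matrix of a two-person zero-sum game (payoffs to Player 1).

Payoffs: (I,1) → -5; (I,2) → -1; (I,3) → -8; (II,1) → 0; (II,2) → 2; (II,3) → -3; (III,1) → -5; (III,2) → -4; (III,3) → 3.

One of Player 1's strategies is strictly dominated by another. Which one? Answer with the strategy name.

II gives a strictly higher payoff than I against every column: 0 > -5, 2 > -1, -3 > -8.
So I is strictly dominated and Player 1 never plays it.

I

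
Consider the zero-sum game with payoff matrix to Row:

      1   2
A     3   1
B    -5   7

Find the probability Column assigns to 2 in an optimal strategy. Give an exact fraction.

Row minima: A → 1, B → -5; maximin = 1.
Column maxima: 1 → 3, 2 → 7; minimax = 3.
1 ≠ 3, so there is no saddle point; optimal play is mixed.
Let Row play A with probability p. Expected payoff against 1: 3p + (-5)(1−p) = 8p − 5; against 2: 1p + 7(1−p) = −6p + 7.
Setting these equal: 8p − 5 = −6p + 7 ⇒ 14p = 12 ⇒ p = 6/7, and the value is (8)·(6/7) − 5 = 13/7.
For Column: with q = P(1), equating A's and B's payoffs gives 2q + 1 = −12q + 7 ⇒ q = 3/7.

4/7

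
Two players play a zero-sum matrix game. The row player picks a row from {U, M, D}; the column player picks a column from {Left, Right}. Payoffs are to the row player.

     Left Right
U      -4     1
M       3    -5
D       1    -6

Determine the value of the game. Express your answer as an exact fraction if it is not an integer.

-17/13

Row minima: U → -4, M → -5, D → -6; maximin = -4.
Column maxima: Left → 3, Right → 1; minimax = 1.
-4 ≠ 1, so there is no saddle point; optimal play is mixed.
D is strictly dominated by M, so the row player never plays it.
On the remaining 2×2 (U, M vs Left, Right):
Let the row player play U with probability p. Expected payoff against Left: (-4)p + 3(1−p) = −7p + 3; against Right: 1p + (-5)(1−p) = 6p − 5.
Setting these equal: −7p + 3 = 6p − 5 ⇒ −13p = -8 ⇒ p = 8/13, and the value is (-7)·(8/13) + 3 = -17/13.
For the column player: with q = P(Left), equating U's and M's payoffs gives −5q + 1 = 8q − 5 ⇒ q = 6/13.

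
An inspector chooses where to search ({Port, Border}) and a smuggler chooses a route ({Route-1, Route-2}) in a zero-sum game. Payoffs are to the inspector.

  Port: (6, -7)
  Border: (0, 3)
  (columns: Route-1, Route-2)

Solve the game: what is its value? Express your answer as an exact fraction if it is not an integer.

Row minima: Port → -7, Border → 0; maximin = 0.
Column maxima: Route-1 → 6, Route-2 → 3; minimax = 3.
0 ≠ 3, so there is no saddle point; optimal play is mixed.
Let the inspector play Port with probability p. Expected payoff against Route-1: 6p + 0(1−p) = 6p; against Route-2: (-7)p + 3(1−p) = −10p + 3.
Setting these equal: 6p = −10p + 3 ⇒ 16p = 3 ⇒ p = 3/16, and the value is (6)·(3/16) = 9/8.
For the smuggler: with q = P(Route-1), equating Port's and Border's payoffs gives 13q − 7 = −3q + 3 ⇒ q = 5/8.

9/8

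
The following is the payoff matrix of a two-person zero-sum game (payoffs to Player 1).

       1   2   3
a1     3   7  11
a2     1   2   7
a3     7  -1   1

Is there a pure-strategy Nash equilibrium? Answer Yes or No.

Row minima: a1 → 3, a2 → 1, a3 → -1; maximin = 3.
Column maxima: 1 → 7, 2 → 7, 3 → 11; minimax = 7.
3 ≠ 7, so no pure-strategy equilibrium exists.

No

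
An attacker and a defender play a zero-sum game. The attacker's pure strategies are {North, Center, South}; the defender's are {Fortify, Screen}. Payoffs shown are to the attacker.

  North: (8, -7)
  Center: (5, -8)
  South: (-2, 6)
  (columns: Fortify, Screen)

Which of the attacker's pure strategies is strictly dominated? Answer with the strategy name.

Center

North gives a strictly higher payoff than Center against every column: 8 > 5, -7 > -8.
So Center is strictly dominated and the attacker never plays it.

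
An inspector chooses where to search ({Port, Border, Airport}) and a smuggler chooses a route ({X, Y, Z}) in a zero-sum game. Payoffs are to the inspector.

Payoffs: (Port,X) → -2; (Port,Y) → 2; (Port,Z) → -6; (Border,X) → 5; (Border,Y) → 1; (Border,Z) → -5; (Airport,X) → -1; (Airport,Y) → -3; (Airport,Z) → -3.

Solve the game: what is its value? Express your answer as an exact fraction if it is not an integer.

Row minima: Port → -6, Border → -5, Airport → -3; maximin = -3.
Column maxima: X → 5, Y → 2, Z → -3; minimax = -3.
Since maximin = minimax = -3, there is a saddle point and the value is -3.

-3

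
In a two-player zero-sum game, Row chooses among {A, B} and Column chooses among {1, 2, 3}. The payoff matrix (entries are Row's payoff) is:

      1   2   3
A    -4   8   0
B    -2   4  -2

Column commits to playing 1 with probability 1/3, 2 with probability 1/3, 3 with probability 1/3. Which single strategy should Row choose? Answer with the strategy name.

Expected payoff of A: (1/3)·(-4) + (1/3)·8 + (1/3)·0 = 4/3.
Expected payoff of B: (1/3)·(-2) + (1/3)·4 + (1/3)·(-2) = 0.
The largest is 4/3, so Row's best response is A.

A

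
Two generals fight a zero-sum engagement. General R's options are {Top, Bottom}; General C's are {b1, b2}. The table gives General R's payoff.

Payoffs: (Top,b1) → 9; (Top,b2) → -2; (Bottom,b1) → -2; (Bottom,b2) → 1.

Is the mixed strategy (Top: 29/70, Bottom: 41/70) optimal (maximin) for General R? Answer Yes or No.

No

Against b1 this mix gives (29/70)·9 + (41/70)·(-2) = 179/70.
Against b2 this mix gives (29/70)·(-2) + (41/70)·1 = -17/70.
General C will play b2, holding General R to -17/70. Shifting weight toward the row that does better against b2 would raise this floor (the equalizing mix achieves 5/14 against both b2 and b1), so the proposed strategy is not optimal.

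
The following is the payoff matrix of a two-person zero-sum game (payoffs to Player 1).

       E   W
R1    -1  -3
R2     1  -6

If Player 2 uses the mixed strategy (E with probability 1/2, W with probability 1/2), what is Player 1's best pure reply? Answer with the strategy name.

Expected payoff of R1: (1/2)·(-1) + (1/2)·(-3) = -2.
Expected payoff of R2: (1/2)·1 + (1/2)·(-6) = -5/2.
The largest is -2, so Player 1's best response is R1.

R1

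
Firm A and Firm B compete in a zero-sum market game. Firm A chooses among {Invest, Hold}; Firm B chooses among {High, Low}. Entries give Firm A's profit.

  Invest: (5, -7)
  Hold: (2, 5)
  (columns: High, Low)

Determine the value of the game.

Row minima: Invest → -7, Hold → 2; maximin = 2.
Column maxima: High → 5, Low → 5; minimax = 5.
2 ≠ 5, so there is no saddle point; optimal play is mixed.
Let Firm A play Invest with probability p. Expected payoff against High: 5p + 2(1−p) = 3p + 2; against Low: (-7)p + 5(1−p) = −12p + 5.
Setting these equal: 3p + 2 = −12p + 5 ⇒ 15p = 3 ⇒ p = 1/5, and the value is (3)·(1/5) + 2 = 13/5.
For Firm B: with q = P(High), equating Invest's and Hold's payoffs gives 12q − 7 = −3q + 5 ⇒ q = 4/5.

13/5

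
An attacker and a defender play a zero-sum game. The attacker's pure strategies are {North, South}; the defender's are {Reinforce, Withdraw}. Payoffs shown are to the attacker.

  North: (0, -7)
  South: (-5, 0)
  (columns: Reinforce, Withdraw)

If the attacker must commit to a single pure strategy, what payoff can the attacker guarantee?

-5

Row minima: North → -7, South → -5.
The best of these is -5.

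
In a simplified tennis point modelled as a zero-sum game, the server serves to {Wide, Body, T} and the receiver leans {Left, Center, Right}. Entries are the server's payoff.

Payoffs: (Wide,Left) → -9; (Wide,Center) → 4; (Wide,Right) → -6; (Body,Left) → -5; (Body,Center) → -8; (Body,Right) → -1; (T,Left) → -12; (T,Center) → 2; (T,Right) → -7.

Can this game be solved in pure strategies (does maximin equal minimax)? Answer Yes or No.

No

Row minima: Wide → -9, Body → -8, T → -12; maximin = -8.
Column maxima: Left → -5, Center → 4, Right → -1; minimax = -5.
-8 ≠ -5, so no pure-strategy equilibrium exists.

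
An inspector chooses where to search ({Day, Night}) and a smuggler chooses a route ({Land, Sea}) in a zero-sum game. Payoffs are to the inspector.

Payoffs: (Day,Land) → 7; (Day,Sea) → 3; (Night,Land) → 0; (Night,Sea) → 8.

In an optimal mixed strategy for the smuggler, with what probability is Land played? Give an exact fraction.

5/12

Row minima: Day → 3, Night → 0; maximin = 3.
Column maxima: Land → 7, Sea → 8; minimax = 7.
3 ≠ 7, so there is no saddle point; optimal play is mixed.
Let the inspector play Day with probability p. Expected payoff against Land: 7p + 0(1−p) = 7p; against Sea: 3p + 8(1−p) = −5p + 8.
Setting these equal: 7p = −5p + 8 ⇒ 12p = 8 ⇒ p = 2/3, and the value is (7)·(2/3) = 14/3.
For the smuggler: with q = P(Land), equating Day's and Night's payoffs gives 4q + 3 = −8q + 8 ⇒ q = 5/12.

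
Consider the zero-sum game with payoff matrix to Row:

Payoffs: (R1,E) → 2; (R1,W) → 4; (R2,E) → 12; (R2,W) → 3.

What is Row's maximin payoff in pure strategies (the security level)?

Row minima: R1 → 2, R2 → 3.
The best of these is 3.

3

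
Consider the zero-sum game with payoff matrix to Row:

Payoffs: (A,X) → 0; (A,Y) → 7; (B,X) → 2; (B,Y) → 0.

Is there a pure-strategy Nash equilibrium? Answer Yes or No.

No

Row minima: A → 0, B → 0; maximin = 0.
Column maxima: X → 2, Y → 7; minimax = 2.
0 ≠ 2, so no pure-strategy equilibrium exists.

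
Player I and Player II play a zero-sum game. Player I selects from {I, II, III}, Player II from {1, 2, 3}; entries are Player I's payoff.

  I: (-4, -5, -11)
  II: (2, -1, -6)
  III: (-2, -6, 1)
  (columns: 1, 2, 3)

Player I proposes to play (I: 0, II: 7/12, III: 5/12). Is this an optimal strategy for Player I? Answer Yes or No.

Yes

Against 1 this mix gives (7/12)·2 + (5/12)·(-2) = 1/3.
Against 2 this mix gives (7/12)·(-1) + (5/12)·(-6) = -37/12.
Against 3 this mix gives (7/12)·(-6) + (5/12)·1 = -37/12.
All of Player II's active replies (2, 3) yield -37/12, and no column does worse for Player I. The mix makes Player II indifferent and guarantees -37/12, so it is optimal.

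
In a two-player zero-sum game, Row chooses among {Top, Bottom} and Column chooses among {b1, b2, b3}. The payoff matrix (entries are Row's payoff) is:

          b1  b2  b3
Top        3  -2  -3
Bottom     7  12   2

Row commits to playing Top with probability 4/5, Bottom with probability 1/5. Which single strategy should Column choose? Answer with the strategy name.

b3

If Column plays b1, Row's expected payoff is (4/5)·3 + (1/5)·7 = 19/5.
If Column plays b2, Row's expected payoff is (4/5)·(-2) + (1/5)·12 = 4/5.
If Column plays b3, Row's expected payoff is (4/5)·(-3) + (1/5)·2 = -2.
Column minimizes Row's payoff; the smallest is -2, so the best response is b3.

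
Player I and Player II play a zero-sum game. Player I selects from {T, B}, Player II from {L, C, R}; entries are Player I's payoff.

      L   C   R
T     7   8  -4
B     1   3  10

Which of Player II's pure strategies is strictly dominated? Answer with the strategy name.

L holds Player I's payoff strictly below C in every row: 7 < 8, 1 < 3.
So C is strictly dominated for Player II.

C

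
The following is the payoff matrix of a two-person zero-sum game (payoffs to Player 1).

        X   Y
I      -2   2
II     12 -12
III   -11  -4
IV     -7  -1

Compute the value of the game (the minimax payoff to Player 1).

0

Row minima: I → -2, II → -12, III → -11, IV → -7; maximin = -2.
Column maxima: X → 12, Y → 2; minimax = 2.
-2 ≠ 2, so there is no saddle point; optimal play is mixed.
III is strictly dominated by I, so Player 1 never plays it.
IV is strictly dominated by I, so Player 1 never plays it.
On the remaining 2×2 (I, II vs X, Y):
Let Player 1 play I with probability p. Expected payoff against X: (-2)p + 12(1−p) = −14p + 12; against Y: 2p + (-12)(1−p) = 14p − 12.
Setting these equal: −14p + 12 = 14p − 12 ⇒ −28p = -24 ⇒ p = 6/7, and the value is (-14)·(6/7) + 12 = 0.
For Player 2: with q = P(X), equating I's and II's payoffs gives −4q + 2 = 24q − 12 ⇒ q = 1/2.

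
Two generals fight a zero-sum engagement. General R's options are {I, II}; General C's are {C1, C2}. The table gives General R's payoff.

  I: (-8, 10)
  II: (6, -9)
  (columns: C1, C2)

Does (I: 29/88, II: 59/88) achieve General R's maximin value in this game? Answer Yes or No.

Against C1 this mix gives (29/88)·(-8) + (59/88)·6 = 61/44.
Against C2 this mix gives (29/88)·10 + (59/88)·(-9) = -241/88.
General C will play C2, holding General R to -241/88. Shifting weight toward the row that does better against C2 would raise this floor (the equalizing mix achieves -4/11 against both C2 and C1), so the proposed strategy is not optimal.

No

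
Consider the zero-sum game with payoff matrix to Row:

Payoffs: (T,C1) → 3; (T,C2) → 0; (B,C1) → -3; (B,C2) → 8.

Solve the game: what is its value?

12/7

Row minima: T → 0, B → -3; maximin = 0.
Column maxima: C1 → 3, C2 → 8; minimax = 3.
0 ≠ 3, so there is no saddle point; optimal play is mixed.
Let Row play T with probability p. Expected payoff against C1: 3p + (-3)(1−p) = 6p − 3; against C2: 0p + 8(1−p) = −8p + 8.
Setting these equal: 6p − 3 = −8p + 8 ⇒ 14p = 11 ⇒ p = 11/14, and the value is (6)·(11/14) − 3 = 12/7.
For Column: with q = P(C1), equating T's and B's payoffs gives 3q = −11q + 8 ⇒ q = 4/7.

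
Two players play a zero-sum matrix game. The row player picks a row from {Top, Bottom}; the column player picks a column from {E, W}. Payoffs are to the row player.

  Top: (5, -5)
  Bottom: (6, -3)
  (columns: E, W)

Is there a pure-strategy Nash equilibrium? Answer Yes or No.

Yes

Row minima: Top → -5, Bottom → -3; maximin = -3.
Column maxima: E → 6, W → -3; minimax = -3.
maximin = minimax = -3, so a saddle point exists.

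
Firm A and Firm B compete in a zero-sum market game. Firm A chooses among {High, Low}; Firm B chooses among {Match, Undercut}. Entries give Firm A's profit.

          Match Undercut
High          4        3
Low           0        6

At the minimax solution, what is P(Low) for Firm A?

Row minima: High → 3, Low → 0; maximin = 3.
Column maxima: Match → 4, Undercut → 6; minimax = 4.
3 ≠ 4, so there is no saddle point; optimal play is mixed.
Let Firm A play High with probability p. Expected payoff against Match: 4p + 0(1−p) = 4p; against Undercut: 3p + 6(1−p) = −3p + 6.
Setting these equal: 4p = −3p + 6 ⇒ 7p = 6 ⇒ p = 6/7, and the value is (4)·(6/7) = 24/7.
For Firm B: with q = P(Match), equating High's and Low's payoffs gives q + 3 = −6q + 6 ⇒ q = 3/7.

1/7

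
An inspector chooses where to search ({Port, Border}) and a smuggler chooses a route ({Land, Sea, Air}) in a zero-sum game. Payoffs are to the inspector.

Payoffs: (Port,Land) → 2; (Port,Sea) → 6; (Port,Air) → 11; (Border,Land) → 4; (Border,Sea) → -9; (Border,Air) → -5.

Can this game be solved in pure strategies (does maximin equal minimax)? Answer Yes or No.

Row minima: Port → 2, Border → -9; maximin = 2.
Column maxima: Land → 4, Sea → 6, Air → 11; minimax = 4.
2 ≠ 4, so no pure-strategy equilibrium exists.

No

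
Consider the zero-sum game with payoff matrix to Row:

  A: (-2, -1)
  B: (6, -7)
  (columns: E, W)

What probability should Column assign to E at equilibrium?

3/7

Row minima: A → -2, B → -7; maximin = -2.
Column maxima: E → 6, W → -1; minimax = -1.
-2 ≠ -1, so there is no saddle point; optimal play is mixed.
Let Row play A with probability p. Expected payoff against E: (-2)p + 6(1−p) = −8p + 6; against W: (-1)p + (-7)(1−p) = 6p − 7.
Setting these equal: −8p + 6 = 6p − 7 ⇒ −14p = -13 ⇒ p = 13/14, and the value is (-8)·(13/14) + 6 = -10/7.
For Column: with q = P(E), equating A's and B's payoffs gives −q − 1 = 13q − 7 ⇒ q = 3/7.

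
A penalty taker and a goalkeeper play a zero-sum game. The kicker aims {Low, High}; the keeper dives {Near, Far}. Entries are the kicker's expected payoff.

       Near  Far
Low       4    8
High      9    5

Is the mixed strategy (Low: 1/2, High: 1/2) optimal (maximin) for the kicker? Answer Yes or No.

Against Near this mix gives (1/2)·4 + (1/2)·9 = 13/2.
Against Far this mix gives (1/2)·8 + (1/2)·5 = 13/2.
All of the keeper's active replies (Near, Far) yield 13/2, and no column does worse for the kicker. The mix makes the keeper indifferent and guarantees 13/2, so it is optimal.

Yes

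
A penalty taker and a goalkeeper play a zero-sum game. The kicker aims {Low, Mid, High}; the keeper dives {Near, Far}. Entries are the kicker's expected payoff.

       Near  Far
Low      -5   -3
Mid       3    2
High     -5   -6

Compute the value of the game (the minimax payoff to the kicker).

Row minima: Low → -5, Mid → 2, High → -6; maximin = 2.
Column maxima: Near → 3, Far → 2; minimax = 2.
Since maximin = minimax = 2, there is a saddle point and the value is 2.

2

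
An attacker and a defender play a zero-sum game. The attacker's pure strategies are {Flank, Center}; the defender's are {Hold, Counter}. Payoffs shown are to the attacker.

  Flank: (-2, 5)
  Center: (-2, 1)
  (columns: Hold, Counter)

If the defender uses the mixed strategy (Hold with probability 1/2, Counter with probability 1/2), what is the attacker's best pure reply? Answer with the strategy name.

Expected payoff of Flank: (1/2)·(-2) + (1/2)·5 = 3/2.
Expected payoff of Center: (1/2)·(-2) + (1/2)·1 = -1/2.
The largest is 3/2, so the attacker's best response is Flank.

Flank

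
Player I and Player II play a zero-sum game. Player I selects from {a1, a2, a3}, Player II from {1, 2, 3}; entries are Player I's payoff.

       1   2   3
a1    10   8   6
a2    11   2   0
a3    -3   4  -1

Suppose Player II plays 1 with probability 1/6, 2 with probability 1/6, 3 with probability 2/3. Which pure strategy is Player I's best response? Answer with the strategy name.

Expected payoff of a1: (1/6)·10 + (1/6)·8 + (2/3)·6 = 7.
Expected payoff of a2: (1/6)·11 + (1/6)·2 + (2/3)·0 = 13/6.
Expected payoff of a3: (1/6)·(-3) + (1/6)·4 + (2/3)·(-1) = -1/2.
The largest is 7, so Player I's best response is a1.

a1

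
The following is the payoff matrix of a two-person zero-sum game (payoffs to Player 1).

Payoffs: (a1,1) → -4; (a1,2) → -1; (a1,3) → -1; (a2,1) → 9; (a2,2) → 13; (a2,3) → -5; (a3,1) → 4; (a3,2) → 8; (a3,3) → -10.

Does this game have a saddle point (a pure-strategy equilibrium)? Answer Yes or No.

No

Row minima: a1 → -4, a2 → -5, a3 → -10; maximin = -4.
Column maxima: 1 → 9, 2 → 13, 3 → -1; minimax = -1.
-4 ≠ -1, so no pure-strategy equilibrium exists.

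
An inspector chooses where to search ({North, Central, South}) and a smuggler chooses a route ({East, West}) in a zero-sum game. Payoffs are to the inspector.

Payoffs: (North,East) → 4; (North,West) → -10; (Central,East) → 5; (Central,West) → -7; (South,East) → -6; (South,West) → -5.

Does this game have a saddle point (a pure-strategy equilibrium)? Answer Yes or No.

Row minima: North → -10, Central → -7, South → -6; maximin = -6.
Column maxima: East → 5, West → -5; minimax = -5.
-6 ≠ -5, so no pure-strategy equilibrium exists.

No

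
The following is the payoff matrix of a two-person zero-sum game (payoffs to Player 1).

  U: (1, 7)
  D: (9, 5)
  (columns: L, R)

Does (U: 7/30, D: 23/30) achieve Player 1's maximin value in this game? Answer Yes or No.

No

Against L this mix gives (7/30)·1 + (23/30)·9 = 107/15.
Against R this mix gives (7/30)·7 + (23/30)·5 = 82/15.
Player 2 will play R, holding Player 1 to 82/15. Shifting weight toward the row that does better against R would raise this floor (the equalizing mix achieves 29/5 against both R and L), so the proposed strategy is not optimal.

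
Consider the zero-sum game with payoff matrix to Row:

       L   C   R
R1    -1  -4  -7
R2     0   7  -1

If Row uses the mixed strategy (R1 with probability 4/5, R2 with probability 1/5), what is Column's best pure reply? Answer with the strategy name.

R

If Column plays L, Row's expected payoff is (4/5)·(-1) + (1/5)·0 = -4/5.
If Column plays C, Row's expected payoff is (4/5)·(-4) + (1/5)·7 = -9/5.
If Column plays R, Row's expected payoff is (4/5)·(-7) + (1/5)·(-1) = -29/5.
Column minimizes Row's payoff; the smallest is -29/5, so the best response is R.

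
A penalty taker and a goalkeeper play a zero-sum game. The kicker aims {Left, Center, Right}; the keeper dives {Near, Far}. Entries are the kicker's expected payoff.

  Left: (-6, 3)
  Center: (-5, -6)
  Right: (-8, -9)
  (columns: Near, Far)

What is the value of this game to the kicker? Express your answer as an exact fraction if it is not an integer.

-51/10

Row minima: Left → -6, Center → -6, Right → -9; maximin = -6.
Column maxima: Near → -5, Far → 3; minimax = -5.
-6 ≠ -5, so there is no saddle point; optimal play is mixed.
Right is strictly dominated by Left, so the kicker never plays it.
On the remaining 2×2 (Left, Center vs Near, Far):
Let the kicker play Left with probability p. Expected payoff against Near: (-6)p + (-5)(1−p) = −p − 5; against Far: 3p + (-6)(1−p) = 9p − 6.
Setting these equal: −p − 5 = 9p − 6 ⇒ −10p = -1 ⇒ p = 1/10, and the value is (-1)·(1/10) − 5 = -51/10.
For the keeper: with q = P(Near), equating Left's and Center's payoffs gives −9q + 3 = q − 6 ⇒ q = 9/10.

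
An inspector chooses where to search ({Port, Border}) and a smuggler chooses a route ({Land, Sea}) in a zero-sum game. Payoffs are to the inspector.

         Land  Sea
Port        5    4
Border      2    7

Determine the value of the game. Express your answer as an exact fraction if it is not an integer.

9/2

Row minima: Port → 4, Border → 2; maximin = 4.
Column maxima: Land → 5, Sea → 7; minimax = 5.
4 ≠ 5, so there is no saddle point; optimal play is mixed.
Let the inspector play Port with probability p. Expected payoff against Land: 5p + 2(1−p) = 3p + 2; against Sea: 4p + 7(1−p) = −3p + 7.
Setting these equal: 3p + 2 = −3p + 7 ⇒ 6p = 5 ⇒ p = 5/6, and the value is (3)·(5/6) + 2 = 9/2.
For the smuggler: with q = P(Land), equating Port's and Border's payoffs gives q + 4 = −5q + 7 ⇒ q = 1/2.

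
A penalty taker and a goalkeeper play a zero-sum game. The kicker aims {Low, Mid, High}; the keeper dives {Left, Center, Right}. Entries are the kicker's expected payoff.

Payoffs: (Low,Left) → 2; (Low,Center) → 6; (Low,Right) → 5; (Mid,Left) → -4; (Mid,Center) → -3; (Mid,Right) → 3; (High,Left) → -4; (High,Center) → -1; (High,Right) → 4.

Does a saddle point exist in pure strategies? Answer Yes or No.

Yes

Row minima: Low → 2, Mid → -4, High → -4; maximin = 2.
Column maxima: Left → 2, Center → 6, Right → 5; minimax = 2.
maximin = minimax = 2, so a saddle point exists.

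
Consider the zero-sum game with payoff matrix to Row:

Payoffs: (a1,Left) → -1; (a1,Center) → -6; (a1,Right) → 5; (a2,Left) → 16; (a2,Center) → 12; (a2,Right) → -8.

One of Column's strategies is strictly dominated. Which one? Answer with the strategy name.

Center holds Row's payoff strictly below Left in every row: -6 < -1, 12 < 16.
So Left is strictly dominated for Column.

Left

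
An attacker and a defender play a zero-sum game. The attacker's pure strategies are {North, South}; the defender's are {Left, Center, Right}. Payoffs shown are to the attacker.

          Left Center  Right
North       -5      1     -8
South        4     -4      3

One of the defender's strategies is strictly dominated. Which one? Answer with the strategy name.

Left

Right holds the attacker's payoff strictly below Left in every row: -8 < -5, 3 < 4.
So Left is strictly dominated for the defender.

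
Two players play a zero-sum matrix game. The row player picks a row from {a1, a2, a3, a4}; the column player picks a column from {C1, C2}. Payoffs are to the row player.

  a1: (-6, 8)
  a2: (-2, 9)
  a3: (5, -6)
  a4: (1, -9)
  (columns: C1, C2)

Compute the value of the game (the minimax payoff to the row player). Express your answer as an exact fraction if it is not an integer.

Row minima: a1 → -6, a2 → -2, a3 → -6, a4 → -9; maximin = -2.
Column maxima: C1 → 5, C2 → 9; minimax = 5.
-2 ≠ 5, so there is no saddle point; optimal play is mixed.
a1 is strictly dominated by a2, so the row player never plays it.
a4 is strictly dominated by a3, so the row player never plays it.
On the remaining 2×2 (a2, a3 vs C1, C2):
Let the row player play a2 with probability p. Expected payoff against C1: (-2)p + 5(1−p) = −7p + 5; against C2: 9p + (-6)(1−p) = 15p − 6.
Setting these equal: −7p + 5 = 15p − 6 ⇒ −22p = -11 ⇒ p = 1/2, and the value is (-7)·(1/2) + 5 = 3/2.
For the column player: with q = P(C1), equating a2's and a3's payoffs gives −11q + 9 = 11q − 6 ⇒ q = 15/22.

3/2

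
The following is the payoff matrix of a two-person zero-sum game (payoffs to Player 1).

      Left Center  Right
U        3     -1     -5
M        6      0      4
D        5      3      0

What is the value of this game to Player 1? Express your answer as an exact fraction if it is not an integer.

12/7

Row minima: U → -5, M → 0, D → 0; maximin = 0.
Column maxima: Left → 6, Center → 3, Right → 4; minimax = 3.
0 ≠ 3, so there is no saddle point; optimal play is mixed.
U is strictly dominated by M, so Player 1 never plays it.
Left is strictly dominated by Center (it gives Player 1 strictly more in every row), so Player 2 never plays it.
On the remaining 2×2 (M, D vs Center, Right):
Let Player 1 play M with probability p. Expected payoff against Center: 0p + 3(1−p) = −3p + 3; against Right: 4p + 0(1−p) = 4p.
Setting these equal: −3p + 3 = 4p ⇒ −7p = -3 ⇒ p = 3/7, and the value is (-3)·(3/7) + 3 = 12/7.
For Player 2: with q = P(Center), equating M's and D's payoffs gives −4q + 4 = 3q ⇒ q = 4/7.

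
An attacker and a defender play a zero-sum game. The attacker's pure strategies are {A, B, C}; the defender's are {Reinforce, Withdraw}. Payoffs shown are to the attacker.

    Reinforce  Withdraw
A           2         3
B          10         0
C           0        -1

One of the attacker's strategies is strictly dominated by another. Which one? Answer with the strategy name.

C

A gives a strictly higher payoff than C against every column: 2 > 0, 3 > -1.
So C is strictly dominated and the attacker never plays it.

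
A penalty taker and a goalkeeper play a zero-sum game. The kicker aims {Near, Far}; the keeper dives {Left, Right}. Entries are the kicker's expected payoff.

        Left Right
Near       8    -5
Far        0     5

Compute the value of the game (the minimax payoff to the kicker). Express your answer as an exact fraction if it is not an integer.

20/9

Row minima: Near → -5, Far → 0; maximin = 0.
Column maxima: Left → 8, Right → 5; minimax = 5.
0 ≠ 5, so there is no saddle point; optimal play is mixed.
Let the kicker play Near with probability p. Expected payoff against Left: 8p + 0(1−p) = 8p; against Right: (-5)p + 5(1−p) = −10p + 5.
Setting these equal: 8p = −10p + 5 ⇒ 18p = 5 ⇒ p = 5/18, and the value is (8)·(5/18) = 20/9.
For the keeper: with q = P(Left), equating Near's and Far's payoffs gives 13q − 5 = −5q + 5 ⇒ q = 5/9.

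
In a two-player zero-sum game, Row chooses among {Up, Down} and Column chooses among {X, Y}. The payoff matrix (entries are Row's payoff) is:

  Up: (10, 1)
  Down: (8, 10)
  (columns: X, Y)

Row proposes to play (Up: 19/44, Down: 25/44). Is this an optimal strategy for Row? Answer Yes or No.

No

Against X this mix gives (19/44)·10 + (25/44)·8 = 195/22.
Against Y this mix gives (19/44)·1 + (25/44)·10 = 269/44.
Column will play Y, holding Row to 269/44. Shifting weight toward the row that does better against Y would raise this floor (the equalizing mix achieves 92/11 against both Y and X), so the proposed strategy is not optimal.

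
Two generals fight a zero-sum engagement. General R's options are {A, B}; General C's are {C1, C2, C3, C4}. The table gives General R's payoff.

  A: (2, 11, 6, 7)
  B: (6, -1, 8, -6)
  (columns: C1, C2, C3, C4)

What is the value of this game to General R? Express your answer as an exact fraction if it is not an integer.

54/17

Row minima: A → 2, B → -6; maximin = 2.
Column maxima: C1 → 6, C2 → 11, C3 → 8, C4 → 7; minimax = 6.
2 ≠ 6, so there is no saddle point; optimal play is mixed.
C2 is strictly dominated by C4 (it gives General R strictly more in every row), so General C never plays it.
C3 is strictly dominated by C1 (it gives General R strictly more in every row), so General C never plays it.
On the remaining 2×2 (A, B vs C1, C4):
Let General R play A with probability p. Expected payoff against C1: 2p + 6(1−p) = −4p + 6; against C4: 7p + (-6)(1−p) = 13p − 6.
Setting these equal: −4p + 6 = 13p − 6 ⇒ −17p = -12 ⇒ p = 12/17, and the value is (-4)·(12/17) + 6 = 54/17.
For General C: with q = P(C1), equating A's and B's payoffs gives −5q + 7 = 12q − 6 ⇒ q = 13/17.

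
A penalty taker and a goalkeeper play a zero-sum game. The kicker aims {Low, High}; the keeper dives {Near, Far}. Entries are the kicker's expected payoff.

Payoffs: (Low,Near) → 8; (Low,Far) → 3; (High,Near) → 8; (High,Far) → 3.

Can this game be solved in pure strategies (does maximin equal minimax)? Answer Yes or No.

Row minima: Low → 3, High → 3; maximin = 3.
Column maxima: Near → 8, Far → 3; minimax = 3.
maximin = minimax = 3, so a saddle point exists.

Yes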